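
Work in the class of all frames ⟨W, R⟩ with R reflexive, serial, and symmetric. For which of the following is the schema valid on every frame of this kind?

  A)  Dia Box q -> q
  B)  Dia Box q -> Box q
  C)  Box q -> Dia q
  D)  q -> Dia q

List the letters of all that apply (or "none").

A, C, D

(A) Dia Box q -> q is the dual of axiom B, which corresponds to symmetry. Every such R is symmetric — valid.
(B) Dia Box q -> Box q is the dual of axiom 5, which corresponds to the euclidean property. Such an R need not be euclidean — not valid.
(C) Box q -> Dia q (axiom D) characterises the serial frames. Every such R is serial — valid.
(D) q -> Dia q (the dual of axiom T) characterises the reflexive frames. Every such R is reflexive — valid.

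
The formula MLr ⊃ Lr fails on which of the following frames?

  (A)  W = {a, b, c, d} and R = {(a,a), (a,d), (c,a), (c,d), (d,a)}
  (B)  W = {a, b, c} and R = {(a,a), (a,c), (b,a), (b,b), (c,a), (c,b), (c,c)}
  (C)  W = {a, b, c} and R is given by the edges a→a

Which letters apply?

A, B

The schema MLr ⊃ Lr is the dual of axiom 5; it is valid on a frame iff R is euclidean.
(A) R is not euclidean (a R d and a R d but not d R d), so the schema fails here.
(B) R is not euclidean (b R a and b R b but not a R b), so the schema fails here.
(C) R is euclidean (any two R-successors of the same world are R-related), so the schema is valid here.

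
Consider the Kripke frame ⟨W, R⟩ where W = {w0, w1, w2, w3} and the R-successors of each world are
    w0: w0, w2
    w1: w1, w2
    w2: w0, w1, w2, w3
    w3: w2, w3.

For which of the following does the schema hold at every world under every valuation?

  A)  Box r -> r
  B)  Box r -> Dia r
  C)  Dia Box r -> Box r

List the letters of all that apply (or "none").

A, B

R is reflexive: each world relates to itself.
R is not euclidean: w2 R w0 and w2 R w1 but not w0 R w1.
R is serial: every world has an R-successor.
(A) Box r -> r is axiom T; it is valid on a frame exactly when R is reflexive. R is reflexive, so valid.
(B) axiom D: valid iff R is serial. R is serial — valid.
(C) Dia Box r -> Box r is the dual of axiom 5, which corresponds to the euclidean property. R is not euclidean — not valid.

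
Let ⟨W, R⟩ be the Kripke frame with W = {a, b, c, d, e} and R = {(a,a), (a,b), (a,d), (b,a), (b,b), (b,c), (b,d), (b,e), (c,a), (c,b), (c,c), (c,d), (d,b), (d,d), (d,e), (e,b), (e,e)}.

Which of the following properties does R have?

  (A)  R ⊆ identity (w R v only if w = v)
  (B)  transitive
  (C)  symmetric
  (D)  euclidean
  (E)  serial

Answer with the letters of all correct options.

E

(A) not ⊆ identity: a R b with a ≠ b.
(B) not transitive: a R b and b R c but not a R c.
(C) not symmetric: a R d but not d R a.
(D) not euclidean: a R d and a R a but not d R a.
(E) serial: every world has an R-successor.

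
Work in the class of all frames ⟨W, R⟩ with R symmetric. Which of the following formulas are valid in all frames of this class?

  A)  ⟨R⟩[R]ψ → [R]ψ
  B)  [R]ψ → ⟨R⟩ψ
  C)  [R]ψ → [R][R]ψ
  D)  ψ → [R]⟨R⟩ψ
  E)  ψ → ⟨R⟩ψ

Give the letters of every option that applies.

D

(A) ⟨R⟩[R]ψ → [R]ψ is the dual of axiom 5, which corresponds to the euclidean property. Such an R need not be euclidean — not valid.
(B) [R]ψ → ⟨R⟩ψ is axiom D; it is valid on a frame exactly when R is serial. Such an R need not be serial, so not valid.
(C) axiom 4: valid iff R is transitive. Such an R need not be transitive — not valid.
(D) ψ → [R]⟨R⟩ψ (axiom B) characterises the symmetric frames. Every such R is symmetric — valid.
(E) the dual of axiom T: valid iff R is reflexive. Such an R need not be reflexive — not valid.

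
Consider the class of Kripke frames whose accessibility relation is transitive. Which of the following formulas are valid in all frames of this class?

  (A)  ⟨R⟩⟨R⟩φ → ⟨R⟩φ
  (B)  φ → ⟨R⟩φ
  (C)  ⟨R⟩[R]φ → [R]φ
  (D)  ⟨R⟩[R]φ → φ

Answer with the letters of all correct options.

A

(A) ⟨R⟩⟨R⟩φ → ⟨R⟩φ is the dual of axiom 4, which corresponds to transitivity. Every such R is transitive — valid.
(B) the dual of axiom T: valid iff R is reflexive. Such an R need not be reflexive — not valid.
(C) ⟨R⟩[R]φ → [R]φ (the dual of axiom 5) characterises the euclidean frames. Such an R need not be euclidean — not valid.
(D) ⟨R⟩[R]φ → φ is the dual of axiom B; it is valid on a frame exactly when R is symmetric. Such an R need not be symmetric, so not valid.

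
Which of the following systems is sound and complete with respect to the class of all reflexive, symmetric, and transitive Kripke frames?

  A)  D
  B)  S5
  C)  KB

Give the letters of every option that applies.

(A) D is determined by the class of serial frames.
(B) S5 is determined by exactly this class.
(C) KB is determined by the class of symmetric frames.

B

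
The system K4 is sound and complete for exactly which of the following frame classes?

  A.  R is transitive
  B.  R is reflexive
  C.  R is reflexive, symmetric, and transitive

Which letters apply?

(A) K4 is sound and complete for exactly this class.
(B) this class determines T (= KT), not K4.
(C) this class determines S5, not K4.

A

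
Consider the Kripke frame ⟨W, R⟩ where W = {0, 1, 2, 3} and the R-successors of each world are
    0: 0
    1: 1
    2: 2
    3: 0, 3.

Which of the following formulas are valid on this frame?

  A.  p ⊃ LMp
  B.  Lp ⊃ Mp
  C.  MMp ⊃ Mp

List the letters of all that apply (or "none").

R is not symmetric: 3 R 0 but not 0 R 3.
R is transitive: R is closed under composition.
R is serial: every world has an R-successor.
(A) p ⊃ LMp (axiom B) characterises the symmetric frames. R is not symmetric — not valid.
(B) Lp ⊃ Mp is axiom D; it is valid on a frame exactly when R is serial. R is serial, so valid.
(C) MMp ⊃ Mp is the dual of axiom 4; it is valid on a frame exactly when R is transitive. R is transitive, so valid.

B, C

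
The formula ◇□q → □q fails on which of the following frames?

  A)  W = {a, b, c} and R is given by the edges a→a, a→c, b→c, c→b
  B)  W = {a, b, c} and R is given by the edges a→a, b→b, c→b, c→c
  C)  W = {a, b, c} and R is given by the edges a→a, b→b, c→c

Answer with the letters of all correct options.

The schema ◇□q → □q is the dual of axiom 5; it is valid on a frame iff R is euclidean.
(A) R is not euclidean (a R c and a R a but not c R a), so the schema fails here.
(B) R is not euclidean (c R b and c R c but not b R c), so the schema fails here.
(C) R is euclidean (any two R-successors of the same world are R-related), so the schema is valid here.

A, B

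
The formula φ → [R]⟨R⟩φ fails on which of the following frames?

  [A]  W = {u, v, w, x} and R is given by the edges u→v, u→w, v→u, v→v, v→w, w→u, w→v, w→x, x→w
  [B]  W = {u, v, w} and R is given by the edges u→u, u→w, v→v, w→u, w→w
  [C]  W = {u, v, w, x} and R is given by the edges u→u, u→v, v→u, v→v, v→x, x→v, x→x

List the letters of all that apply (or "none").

none

The schema φ → [R]⟨R⟩φ is axiom B; it is valid on a frame iff R is symmetric.
(A) R is symmetric (every R-edge is matched by its reverse), so the schema is valid here.
(B) R is symmetric (every R-edge is matched by its reverse), so the schema is valid here.
(C) R is symmetric (every R-edge is matched by its reverse), so the schema is valid here.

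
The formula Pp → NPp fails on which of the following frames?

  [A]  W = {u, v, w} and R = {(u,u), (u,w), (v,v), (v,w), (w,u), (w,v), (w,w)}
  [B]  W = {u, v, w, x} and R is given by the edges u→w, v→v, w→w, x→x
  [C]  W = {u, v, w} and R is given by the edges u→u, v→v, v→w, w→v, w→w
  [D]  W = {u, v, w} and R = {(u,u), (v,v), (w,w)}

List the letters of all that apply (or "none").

A

The schema Pp → NPp is axiom 5; it is valid on a frame iff R is euclidean.
(A) R is not euclidean (w R u and w R v but not u R v), so the schema fails here.
(B) R is euclidean (any two R-successors of the same world are R-related), so the schema is valid here.
(C) R is euclidean (any two R-successors of the same world are R-related), so the schema is valid here.
(D) R is euclidean (any two R-successors of the same world are R-related), so the schema is valid here.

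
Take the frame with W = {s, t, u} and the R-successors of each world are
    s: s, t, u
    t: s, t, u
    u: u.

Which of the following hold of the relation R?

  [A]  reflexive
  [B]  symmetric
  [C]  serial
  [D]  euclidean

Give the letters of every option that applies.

A, C

(A) reflexive: each world relates to itself.
(B) not symmetric: s R u but not u R s.
(C) serial: every world has an R-successor.
(D) not euclidean: s R u and s R s but not u R s.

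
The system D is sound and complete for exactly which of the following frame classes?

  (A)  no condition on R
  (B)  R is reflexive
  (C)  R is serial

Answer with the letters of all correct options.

(A) this class determines K, not D.
(B) this class determines T (= KT), not D.
(C) D is sound and complete for exactly this class.

C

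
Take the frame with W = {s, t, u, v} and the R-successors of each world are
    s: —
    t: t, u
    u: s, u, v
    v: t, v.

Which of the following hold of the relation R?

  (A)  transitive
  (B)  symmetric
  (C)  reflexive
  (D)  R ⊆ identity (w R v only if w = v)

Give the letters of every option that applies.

none

(A) not transitive: t R u and u R s but not t R s.
(B) not symmetric: t R u but not u R t.
(C) not reflexive: not s R s.
(D) not ⊆ identity: t R u with t ≠ u.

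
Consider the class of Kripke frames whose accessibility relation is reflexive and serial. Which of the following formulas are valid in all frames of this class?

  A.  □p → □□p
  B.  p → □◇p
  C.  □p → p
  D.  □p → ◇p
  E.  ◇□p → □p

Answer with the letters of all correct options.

C, D

(A) axiom 4: valid iff R is transitive. Such an R need not be transitive — not valid.
(B) p → □◇p (axiom B) characterises the symmetric frames. Such an R need not be symmetric — not valid.
(C) □p → p is axiom T; it is valid on a frame exactly when R is reflexive. Every such R is reflexive, so valid.
(D) axiom D: valid iff R is serial. Every such R is serial — valid.
(E) ◇□p → □p is the dual of axiom 5; it is valid on a frame exactly when R is euclidean. Such an R need not be euclidean, so not valid.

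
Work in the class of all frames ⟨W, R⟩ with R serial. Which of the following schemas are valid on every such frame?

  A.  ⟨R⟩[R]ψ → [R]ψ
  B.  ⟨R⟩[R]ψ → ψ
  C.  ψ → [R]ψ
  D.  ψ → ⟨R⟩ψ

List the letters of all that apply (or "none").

(A) ⟨R⟩[R]ψ → [R]ψ (the dual of axiom 5) characterises the euclidean frames. Such an R need not be euclidean — not valid.
(B) the dual of axiom B: valid iff R is symmetric. Such an R need not be symmetric — not valid.
(C) ψ → [R]ψ is equivalent to ◇p→p; it holds exactly when R ⊆ identity. Such an R need not be a subset of the identity — not valid.
(D) ψ → ⟨R⟩ψ (the dual of axiom T) characterises the reflexive frames. Such an R need not be reflexive — not valid.

none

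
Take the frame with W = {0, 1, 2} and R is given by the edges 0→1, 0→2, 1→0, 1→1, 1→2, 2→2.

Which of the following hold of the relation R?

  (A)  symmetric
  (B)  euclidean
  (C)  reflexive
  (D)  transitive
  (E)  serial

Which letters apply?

(A) not symmetric: 0 R 2 but not 2 R 0.
(B) not euclidean: 0 R 2 and 0 R 1 but not 2 R 1.
(C) not reflexive: not 0 R 0.
(D) not transitive: 0 R 1 and 1 R 0 but not 0 R 0.
(E) serial: every world has an R-successor.

E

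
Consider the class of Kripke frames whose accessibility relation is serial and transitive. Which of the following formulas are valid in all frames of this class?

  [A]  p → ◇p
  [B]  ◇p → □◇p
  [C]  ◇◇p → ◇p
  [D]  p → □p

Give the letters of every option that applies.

(A) p → ◇p is the dual of axiom T; it is valid on a frame exactly when R is reflexive. Such an R need not be reflexive, so not valid.
(B) ◇p → □◇p (axiom 5) characterises the euclidean frames. Such an R need not be euclidean — not valid.
(C) the dual of axiom 4: valid iff R is transitive. Every such R is transitive — valid.
(D) p → □p is equivalent to ◇p→p; it holds exactly when R ⊆ identity. Such an R need not be a subset of the identity — not valid.

C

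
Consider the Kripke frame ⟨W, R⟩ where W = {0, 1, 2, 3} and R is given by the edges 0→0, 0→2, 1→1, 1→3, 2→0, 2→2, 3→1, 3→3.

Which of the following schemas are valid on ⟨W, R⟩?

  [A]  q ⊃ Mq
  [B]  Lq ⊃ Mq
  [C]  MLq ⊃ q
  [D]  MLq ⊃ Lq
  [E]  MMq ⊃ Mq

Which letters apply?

R is reflexive: each world relates to itself.
R is symmetric: every R-edge is matched by its reverse.
R is transitive: R is closed under composition.
R is euclidean: any two R-successors of the same world are R-related.
R is serial: every world has an R-successor.
(A) q ⊃ Mq is the dual of axiom T; it is valid on a frame exactly when R is reflexive. R is reflexive, so valid.
(B) Lq ⊃ Mq (axiom D) characterises the serial frames. R is serial — valid.
(C) MLq ⊃ q is the dual of axiom B, which corresponds to symmetry. R is symmetric — valid.
(D) the dual of axiom 5: valid iff R is euclidean. R is euclidean — valid.
(E) MMq ⊃ Mq is the dual of axiom 4; it is valid on a frame exactly when R is transitive. R is transitive, so valid.

A, B, C, D, E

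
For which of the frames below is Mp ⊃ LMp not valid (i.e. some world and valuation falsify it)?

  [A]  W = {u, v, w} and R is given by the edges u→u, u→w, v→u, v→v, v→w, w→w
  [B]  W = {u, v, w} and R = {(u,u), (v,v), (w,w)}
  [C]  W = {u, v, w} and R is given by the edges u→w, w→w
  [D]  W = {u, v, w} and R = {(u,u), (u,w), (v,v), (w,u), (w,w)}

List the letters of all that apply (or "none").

A

The schema Mp ⊃ LMp is axiom 5; it is valid on a frame iff R is euclidean.
(A) R is not euclidean (u R w and u R u but not w R u), so the schema fails here.
(B) R is euclidean (any two R-successors of the same world are R-related), so the schema is valid here.
(C) R is euclidean (any two R-successors of the same world are R-related), so the schema is valid here.
(D) R is euclidean (any two R-successors of the same world are R-related), so the schema is valid here.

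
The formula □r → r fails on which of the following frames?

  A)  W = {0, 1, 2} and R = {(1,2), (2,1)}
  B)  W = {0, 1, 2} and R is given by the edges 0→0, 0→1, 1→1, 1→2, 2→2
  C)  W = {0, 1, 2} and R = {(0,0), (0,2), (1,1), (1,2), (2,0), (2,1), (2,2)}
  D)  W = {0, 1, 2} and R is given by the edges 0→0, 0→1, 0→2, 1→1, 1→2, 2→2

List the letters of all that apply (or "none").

The schema □r → r is axiom T; it is valid on a frame iff R is reflexive.
(A) R is not reflexive (not 0 R 0), so the schema fails here.
(B) R is reflexive (each world relates to itself), so the schema is valid here.
(C) R is reflexive (each world relates to itself), so the schema is valid here.
(D) R is reflexive (each world relates to itself), so the schema is valid here.

A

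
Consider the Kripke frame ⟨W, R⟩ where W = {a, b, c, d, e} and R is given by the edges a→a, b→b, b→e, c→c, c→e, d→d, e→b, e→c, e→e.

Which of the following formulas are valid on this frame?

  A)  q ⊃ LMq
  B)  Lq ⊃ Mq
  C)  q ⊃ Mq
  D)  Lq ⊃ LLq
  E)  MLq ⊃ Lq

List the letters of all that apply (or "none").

A, B, C

R is reflexive: each world relates to itself.
R is symmetric: every R-edge is matched by its reverse.
R is not transitive: b R e and e R c but not b R c.
R is not euclidean: e R b and e R c but not b R c.
R is serial: every world has an R-successor.
(A) q ⊃ LMq is axiom B; it is valid on a frame exactly when R is symmetric. R is symmetric, so valid.
(B) Lq ⊃ Mq is axiom D, which corresponds to seriality. R is serial — valid.
(C) q ⊃ Mq is the dual of axiom T, which corresponds to reflexivity. R is reflexive — valid.
(D) Lq ⊃ LLq is axiom 4, which corresponds to transitivity. R is not transitive — not valid.
(E) MLq ⊃ Lq (the dual of axiom 5) characterises the euclidean frames. R is not euclidean — not valid.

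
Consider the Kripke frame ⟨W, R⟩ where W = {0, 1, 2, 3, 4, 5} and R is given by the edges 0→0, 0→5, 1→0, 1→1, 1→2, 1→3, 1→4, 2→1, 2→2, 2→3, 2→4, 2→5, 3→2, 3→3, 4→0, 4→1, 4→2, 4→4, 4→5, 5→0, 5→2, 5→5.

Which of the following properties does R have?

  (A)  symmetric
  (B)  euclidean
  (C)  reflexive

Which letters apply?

C

(A) not symmetric: 1 R 0 but not 0 R 1.
(B) not euclidean: 1 R 0 and 1 R 1 but not 0 R 1.
(C) reflexive: each world relates to itself.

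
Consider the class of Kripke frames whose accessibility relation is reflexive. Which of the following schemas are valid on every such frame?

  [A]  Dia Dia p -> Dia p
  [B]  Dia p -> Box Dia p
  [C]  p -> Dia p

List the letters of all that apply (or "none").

A reflexive relation is serial.
(A) Dia Dia p -> Dia p is the dual of axiom 4; it is valid on a frame exactly when R is transitive. Such an R need not be transitive, so not valid.
(B) axiom 5: valid iff R is euclidean. Such an R need not be euclidean — not valid.
(C) the dual of axiom T: valid iff R is reflexive. Every such R is reflexive — valid.

C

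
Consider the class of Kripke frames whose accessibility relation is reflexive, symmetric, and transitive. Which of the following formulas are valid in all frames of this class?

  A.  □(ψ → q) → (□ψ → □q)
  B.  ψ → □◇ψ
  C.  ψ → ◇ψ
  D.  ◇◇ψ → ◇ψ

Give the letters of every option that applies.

A relation that is reflexive, symmetric, and transitive is also euclidean and serial.
(A) this is just K, valid on every normal frame.
(B) ψ → □◇ψ is axiom B; it is valid on a frame exactly when R is symmetric. Every such R is symmetric, so valid.
(C) the dual of axiom T: valid iff R is reflexive. Every such R is reflexive — valid.
(D) ◇◇ψ → ◇ψ (the dual of axiom 4) characterises the transitive frames. Every such R is transitive — valid.

A, B, C, D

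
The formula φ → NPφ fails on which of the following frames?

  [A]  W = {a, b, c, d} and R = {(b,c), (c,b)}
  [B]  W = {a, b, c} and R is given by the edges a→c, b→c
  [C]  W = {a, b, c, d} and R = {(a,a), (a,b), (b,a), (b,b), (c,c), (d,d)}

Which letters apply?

B

The schema φ → NPφ is axiom B; it is valid on a frame iff R is symmetric.
(A) R is symmetric (every R-edge is matched by its reverse), so the schema is valid here.
(B) R is not symmetric (a R c but not c R a), so the schema fails here.
(C) R is symmetric (every R-edge is matched by its reverse), so the schema is valid here.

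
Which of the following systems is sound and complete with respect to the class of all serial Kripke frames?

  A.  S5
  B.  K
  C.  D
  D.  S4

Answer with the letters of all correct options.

(A) S5 is determined by the class of reflexive, symmetric, and transitive frames.
(B) K is determined by the class of arbitrary frames.
(C) D is determined by exactly this class.
(D) S4 is determined by the class of reflexive and transitive frames.

C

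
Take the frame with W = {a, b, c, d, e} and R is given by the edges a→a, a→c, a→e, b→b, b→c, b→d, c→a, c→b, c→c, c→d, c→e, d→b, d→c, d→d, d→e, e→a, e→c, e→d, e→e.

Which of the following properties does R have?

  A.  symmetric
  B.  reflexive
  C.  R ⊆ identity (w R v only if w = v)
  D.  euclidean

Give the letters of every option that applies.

(A) symmetric: every R-edge is matched by its reverse.
(B) reflexive: each world relates to itself.
(C) not ⊆ identity: a R c with a ≠ c.
(D) not euclidean: c R a and c R b but not a R b.

A, B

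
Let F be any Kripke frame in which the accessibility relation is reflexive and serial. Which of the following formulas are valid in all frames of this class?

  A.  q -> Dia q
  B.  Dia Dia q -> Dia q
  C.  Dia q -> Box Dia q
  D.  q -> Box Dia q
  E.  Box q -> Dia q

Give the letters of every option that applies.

A, E

(A) q -> Dia q is the dual of axiom T, which corresponds to reflexivity. Every such R is reflexive — valid.
(B) the dual of axiom 4: valid iff R is transitive. Such an R need not be transitive — not valid.
(C) axiom 5: valid iff R is euclidean. Such an R need not be euclidean — not valid.
(D) q -> Box Dia q is axiom B, which corresponds to symmetry. Such an R need not be symmetric — not valid.
(E) Box q -> Dia q is axiom D; it is valid on a frame exactly when R is serial. Every such R is serial, so valid.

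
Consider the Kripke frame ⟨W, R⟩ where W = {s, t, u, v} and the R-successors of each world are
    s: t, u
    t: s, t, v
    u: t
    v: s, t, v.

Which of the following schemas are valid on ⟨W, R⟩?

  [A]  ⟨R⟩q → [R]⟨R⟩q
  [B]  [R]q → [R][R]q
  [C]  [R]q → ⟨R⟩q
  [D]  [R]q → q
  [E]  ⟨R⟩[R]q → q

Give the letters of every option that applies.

R is not reflexive: not s R s.
R is not symmetric: s R u but not u R s.
R is not transitive: s R t and t R s but not s R s.
R is not euclidean: s R t and s R u but not t R u.
R is serial: every world has an R-successor.
(A) ⟨R⟩q → [R]⟨R⟩q (axiom 5) characterises the euclidean frames. R is not euclidean — not valid.
(B) [R]q → [R][R]q (axiom 4) characterises the transitive frames. R is not transitive — not valid.
(C) [R]q → ⟨R⟩q is axiom D; it is valid on a frame exactly when R is serial. R is serial, so valid.
(D) [R]q → q is axiom T, which corresponds to reflexivity. R is not reflexive — not valid.
(E) ⟨R⟩[R]q → q (the dual of axiom B) characterises the symmetric frames. R is not symmetric — not valid.

C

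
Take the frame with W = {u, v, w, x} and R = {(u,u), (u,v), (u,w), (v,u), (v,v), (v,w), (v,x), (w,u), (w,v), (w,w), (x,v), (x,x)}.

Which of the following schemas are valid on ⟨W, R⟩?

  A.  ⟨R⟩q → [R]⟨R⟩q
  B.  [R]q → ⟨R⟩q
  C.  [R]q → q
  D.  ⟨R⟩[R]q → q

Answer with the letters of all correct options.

B, C, D

R is reflexive: each world relates to itself.
R is symmetric: every R-edge is matched by its reverse.
R is not euclidean: v R u and v R x but not u R x.
R is serial: every world has an R-successor.
(A) ⟨R⟩q → [R]⟨R⟩q (axiom 5) characterises the euclidean frames. R is not euclidean — not valid.
(B) [R]q → ⟨R⟩q (axiom D) characterises the serial frames. R is serial — valid.
(C) axiom T: valid iff R is reflexive. R is reflexive — valid.
(D) the dual of axiom B: valid iff R is symmetric. R is symmetric — valid.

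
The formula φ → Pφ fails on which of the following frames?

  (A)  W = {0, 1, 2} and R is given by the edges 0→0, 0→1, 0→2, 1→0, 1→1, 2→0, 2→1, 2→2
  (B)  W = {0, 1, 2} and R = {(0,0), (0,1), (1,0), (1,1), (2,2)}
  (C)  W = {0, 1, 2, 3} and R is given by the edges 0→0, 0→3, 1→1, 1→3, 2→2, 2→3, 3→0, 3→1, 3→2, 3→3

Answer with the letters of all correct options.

none

The schema φ → Pφ is the dual of axiom T; it is valid on a frame iff R is reflexive.
(A) R is reflexive (each world relates to itself), so the schema is valid here.
(B) R is reflexive (each world relates to itself), so the schema is valid here.
(C) R is reflexive (each world relates to itself), so the schema is valid here.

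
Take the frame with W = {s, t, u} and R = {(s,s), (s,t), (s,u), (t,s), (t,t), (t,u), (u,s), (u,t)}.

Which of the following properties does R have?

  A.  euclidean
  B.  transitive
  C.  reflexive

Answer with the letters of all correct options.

none

(A) not euclidean: s R u and s R u but not u R u.
(B) not transitive: u R s and s R u but not u R u.
(C) not reflexive: not u R u.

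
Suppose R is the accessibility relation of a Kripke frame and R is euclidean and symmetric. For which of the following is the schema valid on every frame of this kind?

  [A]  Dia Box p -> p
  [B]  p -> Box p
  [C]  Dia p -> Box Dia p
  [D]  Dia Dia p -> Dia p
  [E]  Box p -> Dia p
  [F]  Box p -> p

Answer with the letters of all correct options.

A symmetric euclidean relation is transitive (uRv and vRw give vRu by symmetry, then uRw by the euclidean condition, applied at v).
(A) the dual of axiom B: valid iff R is symmetric. Every such R is symmetric — valid.
(B) p -> Box p is valid only on frames where every R-edge is a self-loop. Such an R need not be a subset of the identity — not valid.
(C) Dia p -> Box Dia p is axiom 5; it is valid on a frame exactly when R is euclidean. Every such R is euclidean, so valid.
(D) the dual of axiom 4: valid iff R is transitive. Every such R is transitive — valid.
(E) Box p -> Dia p (axiom D) characterises the serial frames. Such an R need not be serial — not valid.
(F) axiom T: valid iff R is reflexive. Such an R need not be reflexive — not valid.

A, C, D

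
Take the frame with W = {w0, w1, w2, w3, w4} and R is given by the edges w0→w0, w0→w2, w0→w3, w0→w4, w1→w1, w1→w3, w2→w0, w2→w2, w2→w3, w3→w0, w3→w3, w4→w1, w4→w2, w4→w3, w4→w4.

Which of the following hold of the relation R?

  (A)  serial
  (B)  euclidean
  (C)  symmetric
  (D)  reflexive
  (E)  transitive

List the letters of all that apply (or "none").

A, D

(A) serial: every world has an R-successor.
(B) not euclidean: w0 R w2 and w0 R w4 but not w2 R w4.
(C) not symmetric: w0 R w4 but not w4 R w0.
(D) reflexive: each world relates to itself.
(E) not transitive: w0 R w4 and w4 R w1 but not w0 R w1.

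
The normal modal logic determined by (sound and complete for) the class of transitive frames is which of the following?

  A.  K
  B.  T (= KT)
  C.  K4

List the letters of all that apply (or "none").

(A) K is determined by the class of arbitrary frames.
(B) T (= KT) is determined by the class of reflexive frames.
(C) K4 is determined by exactly this class.

C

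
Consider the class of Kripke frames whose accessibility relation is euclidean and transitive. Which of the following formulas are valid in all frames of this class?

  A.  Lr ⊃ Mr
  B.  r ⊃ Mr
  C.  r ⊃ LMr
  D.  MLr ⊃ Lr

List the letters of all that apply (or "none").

D

(A) Lr ⊃ Mr is axiom D; it is valid on a frame exactly when R is serial. Such an R need not be serial, so not valid.
(B) r ⊃ Mr (the dual of axiom T) characterises the reflexive frames. Such an R need not be reflexive — not valid.
(C) r ⊃ LMr (axiom B) characterises the symmetric frames. Such an R need not be symmetric — not valid.
(D) MLr ⊃ Lr is the dual of axiom 5; it is valid on a frame exactly when R is euclidean. Every such R is euclidean, so valid.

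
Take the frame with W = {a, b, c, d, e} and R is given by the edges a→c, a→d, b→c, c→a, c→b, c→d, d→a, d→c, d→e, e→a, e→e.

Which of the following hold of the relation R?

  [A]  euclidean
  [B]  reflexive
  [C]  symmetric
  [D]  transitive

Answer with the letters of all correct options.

none

(A) not euclidean: c R a and c R b but not a R b.
(B) not reflexive: not a R a.
(C) not symmetric: d R e but not e R d.
(D) not transitive: a R c and c R a but not a R a.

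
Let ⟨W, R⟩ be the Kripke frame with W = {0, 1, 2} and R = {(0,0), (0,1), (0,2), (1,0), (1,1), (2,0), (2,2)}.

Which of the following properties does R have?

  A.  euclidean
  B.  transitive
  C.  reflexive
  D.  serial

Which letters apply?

(A) not euclidean: 0 R 1 and 0 R 2 but not 1 R 2.
(B) not transitive: 1 R 0 and 0 R 2 but not 1 R 2.
(C) reflexive: each world relates to itself.
(D) serial: every world has an R-successor.

C, D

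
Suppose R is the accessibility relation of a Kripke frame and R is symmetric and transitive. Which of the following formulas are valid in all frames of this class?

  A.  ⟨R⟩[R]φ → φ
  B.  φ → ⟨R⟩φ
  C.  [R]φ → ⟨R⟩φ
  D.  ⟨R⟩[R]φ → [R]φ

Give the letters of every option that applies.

A symmetric transitive relation is euclidean (uRv and uRw give vRu by symmetry, then vRw by transitivity).
(A) the dual of axiom B: valid iff R is symmetric. Every such R is symmetric — valid.
(B) φ → ⟨R⟩φ is the dual of axiom T; it is valid on a frame exactly when R is reflexive. Such an R need not be reflexive, so not valid.
(C) [R]φ → ⟨R⟩φ is axiom D; it is valid on a frame exactly when R is serial. Such an R need not be serial, so not valid.
(D) ⟨R⟩[R]φ → [R]φ is the dual of axiom 5; it is valid on a frame exactly when R is euclidean. Every such R is euclidean, so valid.

A, D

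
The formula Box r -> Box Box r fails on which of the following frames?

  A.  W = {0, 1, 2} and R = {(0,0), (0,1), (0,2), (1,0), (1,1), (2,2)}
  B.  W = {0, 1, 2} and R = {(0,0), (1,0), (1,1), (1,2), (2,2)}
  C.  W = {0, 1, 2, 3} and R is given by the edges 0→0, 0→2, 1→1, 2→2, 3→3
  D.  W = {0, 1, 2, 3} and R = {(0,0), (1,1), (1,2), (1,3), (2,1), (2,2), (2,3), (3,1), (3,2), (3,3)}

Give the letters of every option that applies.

The schema Box r -> Box Box r is axiom 4; it is valid on a frame iff R is transitive.
(A) R is not transitive (1 R 0 and 0 R 2 but not 1 R 2), so the schema fails here.
(B) R is transitive (R is closed under composition), so the schema is valid here.
(C) R is transitive (R is closed under composition), so the schema is valid here.
(D) R is transitive (R is closed under composition), so the schema is valid here.

A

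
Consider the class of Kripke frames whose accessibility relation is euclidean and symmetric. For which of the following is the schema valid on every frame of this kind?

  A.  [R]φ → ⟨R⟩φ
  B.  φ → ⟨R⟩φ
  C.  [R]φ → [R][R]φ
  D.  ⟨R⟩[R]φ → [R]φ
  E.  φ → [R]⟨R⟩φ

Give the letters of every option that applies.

A symmetric euclidean relation is transitive (uRv and vRw give vRu by symmetry, then uRw by the euclidean condition, applied at v).
(A) [R]φ → ⟨R⟩φ (axiom D) characterises the serial frames. Such an R need not be serial — not valid.
(B) φ → ⟨R⟩φ is the dual of axiom T; it is valid on a frame exactly when R is reflexive. Such an R need not be reflexive, so not valid.
(C) axiom 4: valid iff R is transitive. Every such R is transitive — valid.
(D) the dual of axiom 5: valid iff R is euclidean. Every such R is euclidean — valid.
(E) φ → [R]⟨R⟩φ (axiom B) characterises the symmetric frames. Every such R is symmetric — valid.

C, D, E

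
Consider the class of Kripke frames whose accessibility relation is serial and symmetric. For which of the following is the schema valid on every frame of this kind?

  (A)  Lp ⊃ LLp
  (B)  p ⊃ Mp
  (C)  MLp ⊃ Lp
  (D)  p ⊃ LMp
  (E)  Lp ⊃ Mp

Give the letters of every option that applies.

(A) axiom 4: valid iff R is transitive. Such an R need not be transitive — not valid.
(B) p ⊃ Mp is the dual of axiom T, which corresponds to reflexivity. Such an R need not be reflexive — not valid.
(C) MLp ⊃ Lp is the dual of axiom 5, which corresponds to the euclidean property. Such an R need not be euclidean — not valid.
(D) p ⊃ LMp is axiom B, which corresponds to symmetry. Every such R is symmetric — valid.
(E) Lp ⊃ Mp (axiom D) characterises the serial frames. Every such R is serial — valid.

D, E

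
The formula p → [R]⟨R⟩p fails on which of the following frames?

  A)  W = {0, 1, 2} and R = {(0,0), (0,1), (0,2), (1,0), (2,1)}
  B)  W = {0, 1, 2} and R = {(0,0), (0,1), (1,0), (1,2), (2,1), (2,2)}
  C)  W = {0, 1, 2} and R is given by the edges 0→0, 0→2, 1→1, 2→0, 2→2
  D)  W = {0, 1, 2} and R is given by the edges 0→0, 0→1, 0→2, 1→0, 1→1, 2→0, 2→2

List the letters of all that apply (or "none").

A

The schema p → [R]⟨R⟩p is axiom B; it is valid on a frame iff R is symmetric.
(A) R is not symmetric (0 R 2 but not 2 R 0), so the schema fails here.
(B) R is symmetric (every R-edge is matched by its reverse), so the schema is valid here.
(C) R is symmetric (every R-edge is matched by its reverse), so the schema is valid here.
(D) R is symmetric (every R-edge is matched by its reverse), so the schema is valid here.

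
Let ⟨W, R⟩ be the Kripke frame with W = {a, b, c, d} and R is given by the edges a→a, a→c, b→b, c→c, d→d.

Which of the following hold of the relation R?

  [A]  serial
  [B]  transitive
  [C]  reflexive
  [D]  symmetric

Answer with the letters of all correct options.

A, B, C

(A) serial: every world has an R-successor.
(B) transitive: R is closed under composition.
(C) reflexive: each world relates to itself.
(D) not symmetric: a R c but not c R a.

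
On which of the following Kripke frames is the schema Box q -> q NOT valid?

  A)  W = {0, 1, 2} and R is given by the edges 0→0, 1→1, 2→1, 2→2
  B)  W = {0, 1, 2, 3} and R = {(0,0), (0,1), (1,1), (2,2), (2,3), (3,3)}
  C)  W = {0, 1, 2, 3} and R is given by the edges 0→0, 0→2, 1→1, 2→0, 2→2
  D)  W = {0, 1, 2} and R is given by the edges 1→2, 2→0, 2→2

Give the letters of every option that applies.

The schema Box q -> q is axiom T; it is valid on a frame iff R is reflexive.
(A) R is reflexive (each world relates to itself), so the schema is valid here.
(B) R is reflexive (each world relates to itself), so the schema is valid here.
(C) R is not reflexive (not 3 R 3), so the schema fails here.
(D) R is not reflexive (not 0 R 0), so the schema fails here.

C, D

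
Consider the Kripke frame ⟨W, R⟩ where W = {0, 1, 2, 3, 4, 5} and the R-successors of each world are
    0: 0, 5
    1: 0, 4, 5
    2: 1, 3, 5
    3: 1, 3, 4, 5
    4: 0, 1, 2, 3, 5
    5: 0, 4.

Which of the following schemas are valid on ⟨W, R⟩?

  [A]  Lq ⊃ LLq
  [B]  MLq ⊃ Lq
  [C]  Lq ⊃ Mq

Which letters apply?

C

R is not transitive: 0 R 5 and 5 R 4 but not 0 R 4.
R is not euclidean: 1 R 0 and 1 R 4 but not 0 R 4.
R is serial: every world has an R-successor.
(A) Lq ⊃ LLq (axiom 4) characterises the transitive frames. R is not transitive — not valid.
(B) MLq ⊃ Lq is the dual of axiom 5; it is valid on a frame exactly when R is euclidean. R is not euclidean, so not valid.
(C) Lq ⊃ Mq is axiom D; it is valid on a frame exactly when R is serial. R is serial, so valid.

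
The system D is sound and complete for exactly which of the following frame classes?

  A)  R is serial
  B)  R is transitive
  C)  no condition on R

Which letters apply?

(A) D is sound and complete for exactly this class.
(B) this class determines K4, not D.
(C) this class determines K, not D.

A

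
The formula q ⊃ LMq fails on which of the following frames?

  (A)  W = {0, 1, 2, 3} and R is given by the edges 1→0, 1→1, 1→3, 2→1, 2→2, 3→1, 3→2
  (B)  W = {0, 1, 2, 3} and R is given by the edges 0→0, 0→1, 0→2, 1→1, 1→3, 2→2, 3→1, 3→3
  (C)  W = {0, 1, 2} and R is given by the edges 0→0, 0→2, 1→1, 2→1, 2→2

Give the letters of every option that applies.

The schema q ⊃ LMq is axiom B; it is valid on a frame iff R is symmetric.
(A) R is not symmetric (1 R 0 but not 0 R 1), so the schema fails here.
(B) R is not symmetric (0 R 1 but not 1 R 0), so the schema fails here.
(C) R is not symmetric (0 R 2 but not 2 R 0), so the schema fails here.

A, B, C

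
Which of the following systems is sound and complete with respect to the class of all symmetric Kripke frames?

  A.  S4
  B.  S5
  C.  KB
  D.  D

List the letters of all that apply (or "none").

(A) S4 is determined by the class of reflexive and transitive frames.
(B) S5 is determined by the class of reflexive, symmetric, and transitive frames.
(C) KB is determined by exactly this class.
(D) D is determined by the class of serial frames.

C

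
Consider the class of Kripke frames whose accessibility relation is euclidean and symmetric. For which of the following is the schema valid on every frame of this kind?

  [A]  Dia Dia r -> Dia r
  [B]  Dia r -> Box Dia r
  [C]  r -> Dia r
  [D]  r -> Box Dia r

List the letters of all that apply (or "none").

A, B, D

A symmetric euclidean relation is transitive (uRv and vRw give vRu by symmetry, then uRw by the euclidean condition, applied at v).
(A) Dia Dia r -> Dia r (the dual of axiom 4) characterises the transitive frames. Every such R is transitive — valid.
(B) axiom 5: valid iff R is euclidean. Every such R is euclidean — valid.
(C) the dual of axiom T: valid iff R is reflexive. Such an R need not be reflexive — not valid.
(D) r -> Box Dia r is axiom B, which corresponds to symmetry. Every such R is symmetric — valid.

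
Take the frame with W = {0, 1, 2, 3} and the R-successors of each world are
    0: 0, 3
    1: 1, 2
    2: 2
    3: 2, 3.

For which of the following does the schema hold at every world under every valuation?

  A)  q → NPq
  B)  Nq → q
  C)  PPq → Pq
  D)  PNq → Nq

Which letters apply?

R is reflexive: each world relates to itself.
R is not symmetric: 0 R 3 but not 3 R 0.
R is not transitive: 0 R 3 and 3 R 2 but not 0 R 2.
R is not euclidean: 0 R 3 and 0 R 0 but not 3 R 0.
(A) q → NPq is axiom B, which corresponds to symmetry. R is not symmetric — not valid.
(B) Nq → q (axiom T) characterises the reflexive frames. R is reflexive — valid.
(C) PPq → Pq is the dual of axiom 4, which corresponds to transitivity. R is not transitive — not valid.
(D) PNq → Nq is the dual of axiom 5; it is valid on a frame exactly when R is euclidean. R is not euclidean, so not valid.

B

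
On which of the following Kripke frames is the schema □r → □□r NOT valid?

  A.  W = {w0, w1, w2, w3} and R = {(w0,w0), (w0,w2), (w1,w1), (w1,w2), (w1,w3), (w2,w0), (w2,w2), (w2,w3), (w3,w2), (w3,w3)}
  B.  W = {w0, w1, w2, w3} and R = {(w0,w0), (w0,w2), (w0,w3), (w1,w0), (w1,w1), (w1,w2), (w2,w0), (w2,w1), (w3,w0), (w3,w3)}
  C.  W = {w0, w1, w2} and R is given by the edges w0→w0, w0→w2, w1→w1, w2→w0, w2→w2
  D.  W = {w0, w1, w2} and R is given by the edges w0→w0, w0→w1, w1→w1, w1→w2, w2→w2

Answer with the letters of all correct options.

The schema □r → □□r is axiom 4; it is valid on a frame iff R is transitive.
(A) R is not transitive (w0 R w2 and w2 R w3 but not w0 R w3), so the schema fails here.
(B) R is not transitive (w0 R w2 and w2 R w1 but not w0 R w1), so the schema fails here.
(C) R is transitive (R is closed under composition), so the schema is valid here.
(D) R is not transitive (w0 R w1 and w1 R w2 but not w0 R w2), so the schema fails here.

A, B, D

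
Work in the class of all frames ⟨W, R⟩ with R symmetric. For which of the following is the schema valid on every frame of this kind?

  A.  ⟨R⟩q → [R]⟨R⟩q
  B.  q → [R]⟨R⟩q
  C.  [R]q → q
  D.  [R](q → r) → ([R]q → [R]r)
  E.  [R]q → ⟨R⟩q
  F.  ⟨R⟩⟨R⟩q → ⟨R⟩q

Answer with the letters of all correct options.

(A) ⟨R⟩q → [R]⟨R⟩q (axiom 5) characterises the euclidean frames. Such an R need not be euclidean — not valid.
(B) axiom B: valid iff R is symmetric. Every such R is symmetric — valid.
(C) [R]q → q (axiom T) characterises the reflexive frames. Such an R need not be reflexive — not valid.
(D) [R](q → r) → ([R]q → [R]r) is the K axiom; it holds on all frames — valid.
(E) [R]q → ⟨R⟩q is axiom D, which corresponds to seriality. Such an R need not be serial — not valid.
(F) the dual of axiom 4: valid iff R is transitive. Such an R need not be transitive — not valid.

B, D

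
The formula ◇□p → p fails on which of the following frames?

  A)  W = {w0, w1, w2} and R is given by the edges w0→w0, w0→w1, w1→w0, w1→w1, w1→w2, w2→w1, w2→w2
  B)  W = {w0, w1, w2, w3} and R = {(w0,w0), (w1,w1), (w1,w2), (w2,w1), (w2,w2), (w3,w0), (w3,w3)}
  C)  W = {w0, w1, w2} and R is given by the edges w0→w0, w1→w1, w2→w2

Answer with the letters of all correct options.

The schema ◇□p → p is the dual of axiom B; it is valid on a frame iff R is symmetric.
(A) R is symmetric (every R-edge is matched by its reverse), so the schema is valid here.
(B) R is not symmetric (w3 R w0 but not w0 R w3), so the schema fails here.
(C) R is symmetric (every R-edge is matched by its reverse), so the schema is valid here.

B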